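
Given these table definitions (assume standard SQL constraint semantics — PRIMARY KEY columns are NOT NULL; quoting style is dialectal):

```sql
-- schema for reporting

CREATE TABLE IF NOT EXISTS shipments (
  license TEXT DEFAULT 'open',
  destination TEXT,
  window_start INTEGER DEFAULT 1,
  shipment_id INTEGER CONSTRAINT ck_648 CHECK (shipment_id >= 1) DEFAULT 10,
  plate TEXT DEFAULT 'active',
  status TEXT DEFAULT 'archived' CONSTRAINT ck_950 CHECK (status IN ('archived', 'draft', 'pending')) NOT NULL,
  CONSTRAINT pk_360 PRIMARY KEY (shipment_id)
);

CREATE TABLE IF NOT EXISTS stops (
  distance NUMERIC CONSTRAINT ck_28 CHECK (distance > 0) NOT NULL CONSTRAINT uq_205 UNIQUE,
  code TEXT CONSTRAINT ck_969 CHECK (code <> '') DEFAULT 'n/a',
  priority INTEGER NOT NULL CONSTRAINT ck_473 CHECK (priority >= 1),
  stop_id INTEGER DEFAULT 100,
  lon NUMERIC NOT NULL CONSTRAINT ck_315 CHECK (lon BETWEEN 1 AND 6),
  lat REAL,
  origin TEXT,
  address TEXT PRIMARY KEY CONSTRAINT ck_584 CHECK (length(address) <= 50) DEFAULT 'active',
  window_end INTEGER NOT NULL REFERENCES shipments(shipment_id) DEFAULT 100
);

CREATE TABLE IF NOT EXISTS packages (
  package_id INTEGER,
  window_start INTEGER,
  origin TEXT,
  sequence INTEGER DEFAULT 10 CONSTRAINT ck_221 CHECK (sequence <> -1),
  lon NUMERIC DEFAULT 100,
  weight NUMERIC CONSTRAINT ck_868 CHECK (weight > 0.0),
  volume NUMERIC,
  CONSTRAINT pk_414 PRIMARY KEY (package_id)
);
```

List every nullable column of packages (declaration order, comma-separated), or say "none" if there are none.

window_start, origin, sequence, lon, weight, volume

- package_id: part of the PRIMARY KEY, which implies NOT NULL → not nullable.
- window_start: no NOT NULL constraint applies → nullable.
- origin: no NOT NULL constraint applies → nullable.
- sequence: CHECK does not forbid NULL (a CHECK constraint passes when its expression is NULL) → nullable.
- lon: DEFAULT only fills an omitted column; an explicit NULL is still allowed → nullable.
- weight: CHECK does not forbid NULL (a CHECK constraint passes when its expression is NULL) → nullable.
- volume: no NOT NULL constraint applies → nullable.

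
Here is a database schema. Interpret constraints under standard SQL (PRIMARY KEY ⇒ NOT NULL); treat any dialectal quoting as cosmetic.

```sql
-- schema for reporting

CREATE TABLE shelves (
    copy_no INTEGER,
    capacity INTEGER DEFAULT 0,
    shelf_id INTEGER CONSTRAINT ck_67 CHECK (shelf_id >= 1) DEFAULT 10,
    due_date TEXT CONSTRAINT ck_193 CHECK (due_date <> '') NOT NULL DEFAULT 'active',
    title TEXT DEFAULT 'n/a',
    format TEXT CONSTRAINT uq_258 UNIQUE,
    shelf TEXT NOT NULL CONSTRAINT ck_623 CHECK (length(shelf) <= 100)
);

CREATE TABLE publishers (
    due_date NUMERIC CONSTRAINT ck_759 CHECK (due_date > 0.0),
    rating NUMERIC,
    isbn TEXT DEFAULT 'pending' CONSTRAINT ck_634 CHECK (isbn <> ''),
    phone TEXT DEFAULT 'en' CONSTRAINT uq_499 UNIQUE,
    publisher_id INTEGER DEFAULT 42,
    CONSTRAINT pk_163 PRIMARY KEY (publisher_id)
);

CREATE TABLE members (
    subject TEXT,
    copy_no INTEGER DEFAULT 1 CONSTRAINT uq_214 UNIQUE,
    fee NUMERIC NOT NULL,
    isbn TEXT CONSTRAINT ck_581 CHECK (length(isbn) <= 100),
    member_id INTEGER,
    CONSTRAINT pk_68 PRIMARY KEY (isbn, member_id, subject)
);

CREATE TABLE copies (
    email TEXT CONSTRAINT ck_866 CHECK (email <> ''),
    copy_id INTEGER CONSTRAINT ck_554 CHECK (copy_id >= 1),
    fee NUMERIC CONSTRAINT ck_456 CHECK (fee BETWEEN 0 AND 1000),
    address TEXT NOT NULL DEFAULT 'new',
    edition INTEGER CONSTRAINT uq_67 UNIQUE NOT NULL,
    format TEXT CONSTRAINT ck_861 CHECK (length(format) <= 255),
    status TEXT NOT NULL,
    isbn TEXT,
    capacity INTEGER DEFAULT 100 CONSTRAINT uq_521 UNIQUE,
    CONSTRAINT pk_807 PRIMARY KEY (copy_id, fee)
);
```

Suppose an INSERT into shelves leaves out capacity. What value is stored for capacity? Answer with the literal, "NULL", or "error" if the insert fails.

0

capacity has an explicit DEFAULT 0.
When the column is omitted from an INSERT, that default is used.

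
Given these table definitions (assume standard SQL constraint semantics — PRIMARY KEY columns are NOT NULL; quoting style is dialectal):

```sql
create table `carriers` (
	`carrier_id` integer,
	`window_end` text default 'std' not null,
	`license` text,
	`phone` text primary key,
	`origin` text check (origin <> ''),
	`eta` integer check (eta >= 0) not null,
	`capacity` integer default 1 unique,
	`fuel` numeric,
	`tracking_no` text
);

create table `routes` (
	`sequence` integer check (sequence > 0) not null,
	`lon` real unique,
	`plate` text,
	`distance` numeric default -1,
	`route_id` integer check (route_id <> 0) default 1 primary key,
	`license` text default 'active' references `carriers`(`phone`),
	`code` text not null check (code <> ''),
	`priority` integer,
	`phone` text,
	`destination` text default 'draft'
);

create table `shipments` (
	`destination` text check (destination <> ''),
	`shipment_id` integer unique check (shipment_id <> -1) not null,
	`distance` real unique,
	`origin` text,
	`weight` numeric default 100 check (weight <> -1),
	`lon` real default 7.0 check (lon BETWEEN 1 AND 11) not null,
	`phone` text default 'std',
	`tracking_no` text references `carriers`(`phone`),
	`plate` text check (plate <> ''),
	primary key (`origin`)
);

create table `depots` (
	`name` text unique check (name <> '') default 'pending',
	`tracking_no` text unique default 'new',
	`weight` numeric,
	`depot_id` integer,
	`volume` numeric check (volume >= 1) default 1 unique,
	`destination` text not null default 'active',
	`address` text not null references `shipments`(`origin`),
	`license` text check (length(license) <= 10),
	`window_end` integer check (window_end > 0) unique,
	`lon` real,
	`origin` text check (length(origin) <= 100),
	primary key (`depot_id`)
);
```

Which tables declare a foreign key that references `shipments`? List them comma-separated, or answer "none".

- depots.address references shipments(origin).

depots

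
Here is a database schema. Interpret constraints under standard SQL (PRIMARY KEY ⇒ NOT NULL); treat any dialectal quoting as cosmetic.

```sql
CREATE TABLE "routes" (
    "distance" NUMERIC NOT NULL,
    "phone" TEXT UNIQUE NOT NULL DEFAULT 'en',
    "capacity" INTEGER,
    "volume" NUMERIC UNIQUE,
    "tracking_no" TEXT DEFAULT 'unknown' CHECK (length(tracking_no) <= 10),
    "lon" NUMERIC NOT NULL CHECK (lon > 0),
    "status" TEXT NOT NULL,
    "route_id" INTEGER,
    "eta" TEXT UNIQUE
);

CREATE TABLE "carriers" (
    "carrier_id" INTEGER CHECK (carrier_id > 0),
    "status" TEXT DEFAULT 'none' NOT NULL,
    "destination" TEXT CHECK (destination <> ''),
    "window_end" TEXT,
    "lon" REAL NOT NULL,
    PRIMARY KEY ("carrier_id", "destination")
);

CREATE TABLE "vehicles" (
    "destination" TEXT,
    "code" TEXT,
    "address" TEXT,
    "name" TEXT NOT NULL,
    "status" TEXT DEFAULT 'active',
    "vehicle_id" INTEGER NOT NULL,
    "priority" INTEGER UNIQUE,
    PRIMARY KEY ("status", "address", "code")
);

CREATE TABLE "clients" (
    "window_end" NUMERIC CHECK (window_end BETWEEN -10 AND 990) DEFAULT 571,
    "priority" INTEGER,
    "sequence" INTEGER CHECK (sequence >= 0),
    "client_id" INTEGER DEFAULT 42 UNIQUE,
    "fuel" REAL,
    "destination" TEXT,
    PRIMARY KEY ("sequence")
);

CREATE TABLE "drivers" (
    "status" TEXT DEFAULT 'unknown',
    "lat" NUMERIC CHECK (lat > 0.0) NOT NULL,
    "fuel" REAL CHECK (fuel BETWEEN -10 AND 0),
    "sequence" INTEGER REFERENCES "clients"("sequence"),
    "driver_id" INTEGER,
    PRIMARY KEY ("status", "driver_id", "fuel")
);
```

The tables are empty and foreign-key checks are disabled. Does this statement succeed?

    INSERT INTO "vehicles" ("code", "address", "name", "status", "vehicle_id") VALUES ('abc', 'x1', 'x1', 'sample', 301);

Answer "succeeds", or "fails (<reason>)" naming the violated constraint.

NOT NULL columns: address is supplied; code is supplied; name is supplied; status is supplied; vehicle_id is supplied.
No constraint is violated.

succeeds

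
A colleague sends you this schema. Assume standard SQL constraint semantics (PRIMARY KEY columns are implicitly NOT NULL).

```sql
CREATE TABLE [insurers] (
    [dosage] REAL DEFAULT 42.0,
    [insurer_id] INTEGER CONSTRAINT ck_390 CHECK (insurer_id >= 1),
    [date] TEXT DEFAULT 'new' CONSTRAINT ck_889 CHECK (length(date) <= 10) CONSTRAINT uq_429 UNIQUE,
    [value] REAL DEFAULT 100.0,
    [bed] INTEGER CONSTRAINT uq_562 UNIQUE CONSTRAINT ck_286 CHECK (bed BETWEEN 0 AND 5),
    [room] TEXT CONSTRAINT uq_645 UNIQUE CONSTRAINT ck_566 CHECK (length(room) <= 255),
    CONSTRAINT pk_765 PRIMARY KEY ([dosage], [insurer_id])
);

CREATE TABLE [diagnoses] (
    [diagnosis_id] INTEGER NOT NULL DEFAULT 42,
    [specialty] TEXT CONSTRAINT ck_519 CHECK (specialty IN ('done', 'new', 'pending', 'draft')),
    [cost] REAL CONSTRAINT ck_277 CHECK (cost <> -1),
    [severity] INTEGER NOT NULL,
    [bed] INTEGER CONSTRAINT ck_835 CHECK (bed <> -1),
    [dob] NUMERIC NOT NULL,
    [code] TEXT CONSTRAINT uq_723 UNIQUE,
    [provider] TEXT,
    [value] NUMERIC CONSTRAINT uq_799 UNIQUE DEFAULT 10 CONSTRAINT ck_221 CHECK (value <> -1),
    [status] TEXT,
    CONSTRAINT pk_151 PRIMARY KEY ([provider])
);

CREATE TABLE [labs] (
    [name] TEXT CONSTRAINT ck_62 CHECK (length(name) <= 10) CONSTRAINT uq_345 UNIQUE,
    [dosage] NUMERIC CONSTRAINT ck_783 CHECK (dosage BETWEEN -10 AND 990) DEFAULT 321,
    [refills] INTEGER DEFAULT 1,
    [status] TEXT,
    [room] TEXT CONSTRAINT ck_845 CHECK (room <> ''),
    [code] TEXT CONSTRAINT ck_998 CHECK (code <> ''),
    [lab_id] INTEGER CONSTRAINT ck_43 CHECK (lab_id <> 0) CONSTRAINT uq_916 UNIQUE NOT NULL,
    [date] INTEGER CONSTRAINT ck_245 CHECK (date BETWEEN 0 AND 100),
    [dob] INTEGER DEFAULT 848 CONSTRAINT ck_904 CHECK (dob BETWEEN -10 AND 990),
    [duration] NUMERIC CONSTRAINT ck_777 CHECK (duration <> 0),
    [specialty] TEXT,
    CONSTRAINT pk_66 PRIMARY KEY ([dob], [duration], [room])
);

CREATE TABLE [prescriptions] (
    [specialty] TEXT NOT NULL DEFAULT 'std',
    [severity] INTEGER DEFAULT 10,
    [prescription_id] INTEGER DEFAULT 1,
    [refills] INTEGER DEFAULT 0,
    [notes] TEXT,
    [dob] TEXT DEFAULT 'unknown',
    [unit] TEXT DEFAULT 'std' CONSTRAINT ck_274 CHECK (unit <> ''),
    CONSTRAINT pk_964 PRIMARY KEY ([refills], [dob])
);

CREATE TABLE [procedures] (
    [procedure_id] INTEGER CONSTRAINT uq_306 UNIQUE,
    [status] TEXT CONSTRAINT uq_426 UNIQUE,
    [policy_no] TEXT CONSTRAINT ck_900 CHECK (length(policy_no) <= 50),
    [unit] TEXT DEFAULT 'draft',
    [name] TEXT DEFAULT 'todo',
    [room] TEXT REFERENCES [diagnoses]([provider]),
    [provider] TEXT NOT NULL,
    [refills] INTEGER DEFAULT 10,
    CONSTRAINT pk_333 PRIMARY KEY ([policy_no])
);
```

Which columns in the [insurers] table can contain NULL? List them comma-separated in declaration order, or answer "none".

- dosage: part of the PRIMARY KEY, which implies NOT NULL → not nullable.
- insurer_id: part of the PRIMARY KEY, which implies NOT NULL → not nullable.
- date: CHECK does not forbid NULL (a CHECK constraint passes when its expression is NULL) → nullable.
- value: DEFAULT only fills an omitted column; an explicit NULL is still allowed → nullable.
- bed: CHECK does not forbid NULL (a CHECK constraint passes when its expression is NULL) → nullable.
- room: CHECK does not forbid NULL (a CHECK constraint passes when its expression is NULL) → nullable.

date, value, bed, room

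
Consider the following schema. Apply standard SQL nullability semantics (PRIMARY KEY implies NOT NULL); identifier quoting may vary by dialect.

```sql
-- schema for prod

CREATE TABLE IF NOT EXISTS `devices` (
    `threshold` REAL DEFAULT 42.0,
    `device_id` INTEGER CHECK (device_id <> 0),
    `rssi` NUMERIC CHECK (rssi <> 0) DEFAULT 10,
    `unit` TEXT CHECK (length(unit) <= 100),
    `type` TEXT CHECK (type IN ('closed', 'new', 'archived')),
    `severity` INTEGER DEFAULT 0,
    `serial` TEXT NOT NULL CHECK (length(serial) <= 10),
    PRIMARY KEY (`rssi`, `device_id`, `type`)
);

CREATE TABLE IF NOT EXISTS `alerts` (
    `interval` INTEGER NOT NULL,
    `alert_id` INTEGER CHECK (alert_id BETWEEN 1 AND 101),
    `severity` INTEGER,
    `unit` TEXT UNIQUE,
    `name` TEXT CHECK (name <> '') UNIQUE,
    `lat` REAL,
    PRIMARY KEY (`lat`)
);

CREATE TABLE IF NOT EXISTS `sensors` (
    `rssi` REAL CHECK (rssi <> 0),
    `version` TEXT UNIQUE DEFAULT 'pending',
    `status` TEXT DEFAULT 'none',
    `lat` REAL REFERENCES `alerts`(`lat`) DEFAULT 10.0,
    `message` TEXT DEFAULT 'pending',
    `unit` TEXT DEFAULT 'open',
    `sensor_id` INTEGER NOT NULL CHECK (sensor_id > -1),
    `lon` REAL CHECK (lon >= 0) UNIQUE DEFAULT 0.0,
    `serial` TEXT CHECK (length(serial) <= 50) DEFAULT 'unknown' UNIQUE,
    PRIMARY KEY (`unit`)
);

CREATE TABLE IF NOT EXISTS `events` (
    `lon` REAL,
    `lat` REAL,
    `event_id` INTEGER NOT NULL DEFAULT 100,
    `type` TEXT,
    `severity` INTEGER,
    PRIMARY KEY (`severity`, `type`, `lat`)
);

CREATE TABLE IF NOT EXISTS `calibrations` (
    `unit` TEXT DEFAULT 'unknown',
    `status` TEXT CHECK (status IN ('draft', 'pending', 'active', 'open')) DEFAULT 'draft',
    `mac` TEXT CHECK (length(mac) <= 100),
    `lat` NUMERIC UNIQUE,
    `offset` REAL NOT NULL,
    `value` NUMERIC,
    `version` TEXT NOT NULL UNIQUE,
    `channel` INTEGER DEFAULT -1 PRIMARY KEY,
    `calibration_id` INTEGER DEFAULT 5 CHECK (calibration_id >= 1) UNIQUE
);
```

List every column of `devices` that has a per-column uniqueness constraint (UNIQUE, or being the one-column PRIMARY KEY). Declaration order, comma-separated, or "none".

- threshold: no UNIQUE or single-column PK constraint.
- device_id: part of a composite PRIMARY KEY — only the tuple is unique, not this column on its own.
- rssi: part of a composite PRIMARY KEY — only the tuple is unique, not this column on its own.
- unit: no UNIQUE or single-column PK constraint.
- type: part of a composite PRIMARY KEY — only the tuple is unique, not this column on its own.
- severity: no UNIQUE or single-column PK constraint.
- serial: no UNIQUE or single-column PK constraint.

none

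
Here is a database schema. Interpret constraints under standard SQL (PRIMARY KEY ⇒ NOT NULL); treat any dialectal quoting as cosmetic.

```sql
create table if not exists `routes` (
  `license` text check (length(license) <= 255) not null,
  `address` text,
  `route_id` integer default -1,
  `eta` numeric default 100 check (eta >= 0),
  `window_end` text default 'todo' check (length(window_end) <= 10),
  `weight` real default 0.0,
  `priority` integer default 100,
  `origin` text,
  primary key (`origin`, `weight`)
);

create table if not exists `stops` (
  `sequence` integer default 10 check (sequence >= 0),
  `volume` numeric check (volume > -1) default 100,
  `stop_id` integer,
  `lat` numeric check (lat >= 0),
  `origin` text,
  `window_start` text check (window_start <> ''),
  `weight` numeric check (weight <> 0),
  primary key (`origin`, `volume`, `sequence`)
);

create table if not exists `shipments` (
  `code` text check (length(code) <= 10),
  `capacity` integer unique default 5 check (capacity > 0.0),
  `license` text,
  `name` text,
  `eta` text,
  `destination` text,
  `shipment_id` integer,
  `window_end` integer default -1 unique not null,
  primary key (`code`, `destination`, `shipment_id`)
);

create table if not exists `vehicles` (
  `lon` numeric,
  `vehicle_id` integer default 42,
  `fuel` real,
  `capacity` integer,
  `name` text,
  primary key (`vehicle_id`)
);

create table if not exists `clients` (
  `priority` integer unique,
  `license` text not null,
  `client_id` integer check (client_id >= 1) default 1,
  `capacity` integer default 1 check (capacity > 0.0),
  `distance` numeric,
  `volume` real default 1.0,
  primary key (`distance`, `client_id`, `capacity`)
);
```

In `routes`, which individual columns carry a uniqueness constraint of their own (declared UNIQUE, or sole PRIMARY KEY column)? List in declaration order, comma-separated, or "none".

- license: no UNIQUE or single-column PK constraint.
- address: no UNIQUE or single-column PK constraint.
- route_id: no UNIQUE or single-column PK constraint.
- eta: no UNIQUE or single-column PK constraint.
- window_end: no UNIQUE or single-column PK constraint.
- weight: part of a composite PRIMARY KEY — only the tuple is unique, not this column on its own.
- priority: no UNIQUE or single-column PK constraint.
- origin: part of a composite PRIMARY KEY — only the tuple is unique, not this column on its own.

none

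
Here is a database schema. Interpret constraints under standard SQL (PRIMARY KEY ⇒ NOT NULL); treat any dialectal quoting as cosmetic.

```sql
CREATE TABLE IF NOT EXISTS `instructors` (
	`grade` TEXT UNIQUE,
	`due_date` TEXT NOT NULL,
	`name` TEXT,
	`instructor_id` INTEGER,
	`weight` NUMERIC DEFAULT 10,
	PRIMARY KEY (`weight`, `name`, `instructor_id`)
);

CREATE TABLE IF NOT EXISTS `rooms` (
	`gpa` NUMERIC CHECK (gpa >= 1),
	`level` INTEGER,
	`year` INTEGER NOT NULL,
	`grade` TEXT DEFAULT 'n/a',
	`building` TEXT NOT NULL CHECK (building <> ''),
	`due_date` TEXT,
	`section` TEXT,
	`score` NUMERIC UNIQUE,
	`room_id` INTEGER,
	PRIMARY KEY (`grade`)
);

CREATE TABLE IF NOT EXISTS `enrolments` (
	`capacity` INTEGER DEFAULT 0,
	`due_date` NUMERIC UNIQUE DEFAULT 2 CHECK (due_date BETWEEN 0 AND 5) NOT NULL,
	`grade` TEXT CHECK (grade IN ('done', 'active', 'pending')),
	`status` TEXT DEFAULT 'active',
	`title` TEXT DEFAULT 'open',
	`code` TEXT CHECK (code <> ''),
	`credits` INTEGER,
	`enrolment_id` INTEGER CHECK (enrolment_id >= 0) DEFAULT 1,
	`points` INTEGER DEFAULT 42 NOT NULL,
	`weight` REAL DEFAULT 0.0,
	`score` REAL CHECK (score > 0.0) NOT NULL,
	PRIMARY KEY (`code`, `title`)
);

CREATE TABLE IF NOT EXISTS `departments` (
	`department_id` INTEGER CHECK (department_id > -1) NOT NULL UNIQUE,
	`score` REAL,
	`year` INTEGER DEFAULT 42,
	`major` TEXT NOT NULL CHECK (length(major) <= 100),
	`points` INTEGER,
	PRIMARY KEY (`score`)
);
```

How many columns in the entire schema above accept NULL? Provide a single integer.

15

instructors: 1 nullable (grade — PK (weight, name, instructor_id) and explicit NOT NULL columns excluded).
rooms: 6 nullable (gpa, level, due_date, section, score, room_id — PK (grade) and explicit NOT NULL columns excluded).
enrolments: 6 nullable (capacity, grade, status, credits, enrolment_id, weight — PK (code, title) and explicit NOT NULL columns excluded).
departments: 2 nullable (year, points — PK (score) and explicit NOT NULL columns excluded).
Total: 1 + 6 + 6 + 2 = 15.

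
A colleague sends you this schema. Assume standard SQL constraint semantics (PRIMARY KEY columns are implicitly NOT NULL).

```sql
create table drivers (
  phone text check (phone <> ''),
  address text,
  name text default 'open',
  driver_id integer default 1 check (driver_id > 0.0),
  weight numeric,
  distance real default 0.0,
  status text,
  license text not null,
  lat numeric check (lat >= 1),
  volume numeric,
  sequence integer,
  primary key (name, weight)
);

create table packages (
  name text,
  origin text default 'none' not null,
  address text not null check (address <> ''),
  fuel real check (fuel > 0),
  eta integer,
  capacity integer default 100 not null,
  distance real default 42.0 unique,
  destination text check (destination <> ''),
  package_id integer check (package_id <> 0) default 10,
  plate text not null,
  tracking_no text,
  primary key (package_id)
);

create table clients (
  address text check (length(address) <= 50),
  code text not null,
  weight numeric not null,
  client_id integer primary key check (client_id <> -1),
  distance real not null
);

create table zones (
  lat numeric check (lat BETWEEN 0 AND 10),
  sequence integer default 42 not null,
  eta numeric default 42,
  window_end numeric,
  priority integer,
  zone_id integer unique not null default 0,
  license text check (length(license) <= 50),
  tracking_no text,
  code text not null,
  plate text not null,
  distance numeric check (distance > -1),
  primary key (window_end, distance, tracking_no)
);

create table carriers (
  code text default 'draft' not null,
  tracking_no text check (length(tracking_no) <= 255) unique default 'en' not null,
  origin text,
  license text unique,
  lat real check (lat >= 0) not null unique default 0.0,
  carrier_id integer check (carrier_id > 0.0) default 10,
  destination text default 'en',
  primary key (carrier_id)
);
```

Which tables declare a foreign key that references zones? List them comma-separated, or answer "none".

No REFERENCES clause anywhere in the schema names zones.

none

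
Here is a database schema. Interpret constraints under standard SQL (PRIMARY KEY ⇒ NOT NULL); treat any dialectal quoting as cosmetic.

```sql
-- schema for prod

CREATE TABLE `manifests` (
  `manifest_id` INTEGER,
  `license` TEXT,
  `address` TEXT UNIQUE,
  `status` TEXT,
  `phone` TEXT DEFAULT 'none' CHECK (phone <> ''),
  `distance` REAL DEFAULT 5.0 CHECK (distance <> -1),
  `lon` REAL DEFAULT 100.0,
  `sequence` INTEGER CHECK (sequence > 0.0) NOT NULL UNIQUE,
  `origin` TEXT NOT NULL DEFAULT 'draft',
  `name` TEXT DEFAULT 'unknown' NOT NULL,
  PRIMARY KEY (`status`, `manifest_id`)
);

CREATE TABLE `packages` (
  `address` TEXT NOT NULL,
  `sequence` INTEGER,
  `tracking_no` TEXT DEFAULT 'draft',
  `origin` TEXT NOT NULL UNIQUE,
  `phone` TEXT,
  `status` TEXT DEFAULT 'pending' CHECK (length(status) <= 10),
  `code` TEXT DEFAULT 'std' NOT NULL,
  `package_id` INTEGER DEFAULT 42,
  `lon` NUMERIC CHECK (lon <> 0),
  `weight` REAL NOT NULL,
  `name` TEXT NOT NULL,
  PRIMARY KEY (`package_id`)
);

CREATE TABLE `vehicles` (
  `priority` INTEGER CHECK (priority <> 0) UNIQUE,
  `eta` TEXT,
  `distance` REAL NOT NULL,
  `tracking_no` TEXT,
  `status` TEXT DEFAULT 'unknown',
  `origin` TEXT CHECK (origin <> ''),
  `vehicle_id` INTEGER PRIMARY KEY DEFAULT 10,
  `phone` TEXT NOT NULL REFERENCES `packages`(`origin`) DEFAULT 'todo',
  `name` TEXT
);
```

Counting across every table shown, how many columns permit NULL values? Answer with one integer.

16

manifests: 5 nullable (license, address, phone, distance, lon — PK (status, manifest_id) and explicit NOT NULL columns excluded).
packages: 5 nullable (sequence, tracking_no, phone, status, lon — PK (package_id) and explicit NOT NULL columns excluded).
vehicles: 6 nullable (priority, eta, tracking_no, status, origin, name — PK (vehicle_id) and explicit NOT NULL columns excluded).
Total: 5 + 5 + 6 = 16.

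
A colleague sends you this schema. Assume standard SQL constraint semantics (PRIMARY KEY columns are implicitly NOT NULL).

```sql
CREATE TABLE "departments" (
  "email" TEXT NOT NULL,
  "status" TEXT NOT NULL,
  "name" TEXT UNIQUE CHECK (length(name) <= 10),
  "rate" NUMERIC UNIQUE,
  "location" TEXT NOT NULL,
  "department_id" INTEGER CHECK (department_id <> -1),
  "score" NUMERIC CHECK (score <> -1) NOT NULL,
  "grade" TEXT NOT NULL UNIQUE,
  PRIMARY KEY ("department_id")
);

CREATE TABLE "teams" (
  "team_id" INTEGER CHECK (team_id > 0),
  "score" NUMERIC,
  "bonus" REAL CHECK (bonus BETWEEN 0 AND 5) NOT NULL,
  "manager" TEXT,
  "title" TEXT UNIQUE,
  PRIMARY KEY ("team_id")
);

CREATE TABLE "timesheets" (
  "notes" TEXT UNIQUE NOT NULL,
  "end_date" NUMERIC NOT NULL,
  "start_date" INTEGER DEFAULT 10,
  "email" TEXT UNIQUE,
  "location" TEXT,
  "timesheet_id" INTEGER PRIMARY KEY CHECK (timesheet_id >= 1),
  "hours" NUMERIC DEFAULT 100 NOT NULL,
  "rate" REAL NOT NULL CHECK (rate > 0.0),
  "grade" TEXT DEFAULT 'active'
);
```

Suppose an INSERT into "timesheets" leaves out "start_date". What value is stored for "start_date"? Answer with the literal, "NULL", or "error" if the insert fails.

start_date has an explicit DEFAULT 10.
When the column is omitted from an INSERT, that default is used.

10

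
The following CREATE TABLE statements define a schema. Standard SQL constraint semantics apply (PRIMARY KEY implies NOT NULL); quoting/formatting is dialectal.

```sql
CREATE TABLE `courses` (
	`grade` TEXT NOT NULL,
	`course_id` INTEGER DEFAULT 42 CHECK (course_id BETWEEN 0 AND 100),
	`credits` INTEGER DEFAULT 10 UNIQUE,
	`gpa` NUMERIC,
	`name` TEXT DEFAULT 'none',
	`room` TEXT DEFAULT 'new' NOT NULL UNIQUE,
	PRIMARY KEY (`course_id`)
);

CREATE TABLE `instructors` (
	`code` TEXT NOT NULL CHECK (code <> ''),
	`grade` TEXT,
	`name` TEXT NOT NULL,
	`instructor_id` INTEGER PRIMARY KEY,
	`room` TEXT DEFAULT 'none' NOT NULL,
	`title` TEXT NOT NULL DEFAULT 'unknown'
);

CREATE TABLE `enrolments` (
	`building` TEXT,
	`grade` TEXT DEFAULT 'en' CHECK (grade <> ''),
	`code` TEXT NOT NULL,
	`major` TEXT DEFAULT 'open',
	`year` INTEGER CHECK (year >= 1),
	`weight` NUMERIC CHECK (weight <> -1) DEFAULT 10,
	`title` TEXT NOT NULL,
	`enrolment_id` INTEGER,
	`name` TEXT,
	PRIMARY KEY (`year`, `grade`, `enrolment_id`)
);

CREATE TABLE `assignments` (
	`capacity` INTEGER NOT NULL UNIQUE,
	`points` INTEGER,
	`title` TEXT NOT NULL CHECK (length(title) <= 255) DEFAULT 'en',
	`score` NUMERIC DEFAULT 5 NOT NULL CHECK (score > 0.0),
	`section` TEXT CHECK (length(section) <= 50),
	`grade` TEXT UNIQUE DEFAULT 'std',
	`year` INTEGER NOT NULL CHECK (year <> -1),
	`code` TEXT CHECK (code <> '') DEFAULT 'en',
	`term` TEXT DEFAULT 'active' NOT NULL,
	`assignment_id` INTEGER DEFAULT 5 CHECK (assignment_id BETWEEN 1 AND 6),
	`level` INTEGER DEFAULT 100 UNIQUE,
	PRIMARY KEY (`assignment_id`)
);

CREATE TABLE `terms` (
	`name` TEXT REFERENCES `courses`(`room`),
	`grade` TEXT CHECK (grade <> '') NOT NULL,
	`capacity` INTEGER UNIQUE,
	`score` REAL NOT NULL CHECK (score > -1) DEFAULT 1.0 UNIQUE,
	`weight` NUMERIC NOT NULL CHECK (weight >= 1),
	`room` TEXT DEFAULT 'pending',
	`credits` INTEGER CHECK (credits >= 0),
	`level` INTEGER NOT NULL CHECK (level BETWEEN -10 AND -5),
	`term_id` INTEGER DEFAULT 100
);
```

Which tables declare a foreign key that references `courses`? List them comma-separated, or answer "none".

terms

- terms.name references courses(room).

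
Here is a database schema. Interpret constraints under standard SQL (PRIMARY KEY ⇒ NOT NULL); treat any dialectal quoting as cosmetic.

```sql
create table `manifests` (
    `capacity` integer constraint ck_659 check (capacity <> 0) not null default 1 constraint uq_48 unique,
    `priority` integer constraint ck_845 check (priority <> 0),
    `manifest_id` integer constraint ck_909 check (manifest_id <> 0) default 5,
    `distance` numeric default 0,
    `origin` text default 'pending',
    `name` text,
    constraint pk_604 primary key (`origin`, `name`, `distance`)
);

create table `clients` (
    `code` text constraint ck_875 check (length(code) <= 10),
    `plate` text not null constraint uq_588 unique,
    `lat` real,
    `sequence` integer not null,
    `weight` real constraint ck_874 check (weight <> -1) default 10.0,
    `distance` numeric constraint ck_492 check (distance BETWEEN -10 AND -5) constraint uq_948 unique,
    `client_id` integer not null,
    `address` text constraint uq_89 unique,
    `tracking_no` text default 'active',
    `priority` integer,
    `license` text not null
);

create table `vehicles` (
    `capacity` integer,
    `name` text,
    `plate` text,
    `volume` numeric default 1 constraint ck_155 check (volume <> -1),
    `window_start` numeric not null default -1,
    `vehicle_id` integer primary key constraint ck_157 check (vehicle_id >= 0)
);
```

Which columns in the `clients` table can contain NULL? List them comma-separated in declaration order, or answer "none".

code, lat, weight, distance, address, tracking_no, priority

- code: CHECK does not forbid NULL (a CHECK constraint passes when its expression is NULL) → nullable.
- plate: declared NOT NULL → not nullable.
- lat: no NOT NULL constraint applies → nullable.
- sequence: declared NOT NULL → not nullable.
- weight: CHECK does not forbid NULL (a CHECK constraint passes when its expression is NULL) → nullable.
- distance: CHECK does not forbid NULL (a CHECK constraint passes when its expression is NULL) → nullable.
- client_id: declared NOT NULL → not nullable.
- address: UNIQUE does not imply NOT NULL → nullable.
- tracking_no: DEFAULT only fills an omitted column; an explicit NULL is still allowed → nullable.
- priority: no NOT NULL constraint applies → nullable.
- license: declared NOT NULL → not nullable.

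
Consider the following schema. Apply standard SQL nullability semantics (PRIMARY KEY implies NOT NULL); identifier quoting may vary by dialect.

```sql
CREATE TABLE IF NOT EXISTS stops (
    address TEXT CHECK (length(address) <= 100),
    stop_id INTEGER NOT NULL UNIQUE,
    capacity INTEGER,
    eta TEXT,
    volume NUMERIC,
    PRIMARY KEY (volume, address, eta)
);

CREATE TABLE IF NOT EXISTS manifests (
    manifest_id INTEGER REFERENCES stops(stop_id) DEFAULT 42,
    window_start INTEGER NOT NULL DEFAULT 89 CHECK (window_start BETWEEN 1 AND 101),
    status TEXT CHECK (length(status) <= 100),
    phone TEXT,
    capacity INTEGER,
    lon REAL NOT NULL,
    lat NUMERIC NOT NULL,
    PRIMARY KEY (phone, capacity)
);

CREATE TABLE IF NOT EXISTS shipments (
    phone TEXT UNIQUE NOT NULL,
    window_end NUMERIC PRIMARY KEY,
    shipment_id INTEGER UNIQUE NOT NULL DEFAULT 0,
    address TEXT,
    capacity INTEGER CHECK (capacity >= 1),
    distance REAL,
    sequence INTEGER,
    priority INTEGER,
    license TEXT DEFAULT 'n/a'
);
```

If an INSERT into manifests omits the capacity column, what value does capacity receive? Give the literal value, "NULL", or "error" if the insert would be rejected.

error

capacity has no DEFAULT clause.
Omitting it would insert NULL, but it is part of the PRIMARY KEY, so the INSERT fails.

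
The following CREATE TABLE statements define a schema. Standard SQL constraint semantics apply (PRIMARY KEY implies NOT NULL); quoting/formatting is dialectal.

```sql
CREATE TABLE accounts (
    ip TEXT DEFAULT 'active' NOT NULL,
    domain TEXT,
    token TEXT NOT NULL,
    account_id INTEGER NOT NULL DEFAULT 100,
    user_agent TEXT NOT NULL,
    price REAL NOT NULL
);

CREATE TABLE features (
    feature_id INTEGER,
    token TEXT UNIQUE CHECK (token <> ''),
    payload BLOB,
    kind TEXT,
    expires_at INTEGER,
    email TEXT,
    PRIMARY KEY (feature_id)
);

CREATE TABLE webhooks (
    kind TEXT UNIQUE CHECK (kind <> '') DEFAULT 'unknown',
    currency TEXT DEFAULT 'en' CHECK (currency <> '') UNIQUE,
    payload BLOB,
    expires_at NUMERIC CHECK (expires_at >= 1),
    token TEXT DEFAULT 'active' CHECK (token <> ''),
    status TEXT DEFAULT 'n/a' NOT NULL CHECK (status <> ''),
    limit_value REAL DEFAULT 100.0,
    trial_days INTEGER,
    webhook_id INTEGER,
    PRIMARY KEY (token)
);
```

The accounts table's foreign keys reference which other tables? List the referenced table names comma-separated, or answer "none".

none

No column in accounts has a REFERENCES clause.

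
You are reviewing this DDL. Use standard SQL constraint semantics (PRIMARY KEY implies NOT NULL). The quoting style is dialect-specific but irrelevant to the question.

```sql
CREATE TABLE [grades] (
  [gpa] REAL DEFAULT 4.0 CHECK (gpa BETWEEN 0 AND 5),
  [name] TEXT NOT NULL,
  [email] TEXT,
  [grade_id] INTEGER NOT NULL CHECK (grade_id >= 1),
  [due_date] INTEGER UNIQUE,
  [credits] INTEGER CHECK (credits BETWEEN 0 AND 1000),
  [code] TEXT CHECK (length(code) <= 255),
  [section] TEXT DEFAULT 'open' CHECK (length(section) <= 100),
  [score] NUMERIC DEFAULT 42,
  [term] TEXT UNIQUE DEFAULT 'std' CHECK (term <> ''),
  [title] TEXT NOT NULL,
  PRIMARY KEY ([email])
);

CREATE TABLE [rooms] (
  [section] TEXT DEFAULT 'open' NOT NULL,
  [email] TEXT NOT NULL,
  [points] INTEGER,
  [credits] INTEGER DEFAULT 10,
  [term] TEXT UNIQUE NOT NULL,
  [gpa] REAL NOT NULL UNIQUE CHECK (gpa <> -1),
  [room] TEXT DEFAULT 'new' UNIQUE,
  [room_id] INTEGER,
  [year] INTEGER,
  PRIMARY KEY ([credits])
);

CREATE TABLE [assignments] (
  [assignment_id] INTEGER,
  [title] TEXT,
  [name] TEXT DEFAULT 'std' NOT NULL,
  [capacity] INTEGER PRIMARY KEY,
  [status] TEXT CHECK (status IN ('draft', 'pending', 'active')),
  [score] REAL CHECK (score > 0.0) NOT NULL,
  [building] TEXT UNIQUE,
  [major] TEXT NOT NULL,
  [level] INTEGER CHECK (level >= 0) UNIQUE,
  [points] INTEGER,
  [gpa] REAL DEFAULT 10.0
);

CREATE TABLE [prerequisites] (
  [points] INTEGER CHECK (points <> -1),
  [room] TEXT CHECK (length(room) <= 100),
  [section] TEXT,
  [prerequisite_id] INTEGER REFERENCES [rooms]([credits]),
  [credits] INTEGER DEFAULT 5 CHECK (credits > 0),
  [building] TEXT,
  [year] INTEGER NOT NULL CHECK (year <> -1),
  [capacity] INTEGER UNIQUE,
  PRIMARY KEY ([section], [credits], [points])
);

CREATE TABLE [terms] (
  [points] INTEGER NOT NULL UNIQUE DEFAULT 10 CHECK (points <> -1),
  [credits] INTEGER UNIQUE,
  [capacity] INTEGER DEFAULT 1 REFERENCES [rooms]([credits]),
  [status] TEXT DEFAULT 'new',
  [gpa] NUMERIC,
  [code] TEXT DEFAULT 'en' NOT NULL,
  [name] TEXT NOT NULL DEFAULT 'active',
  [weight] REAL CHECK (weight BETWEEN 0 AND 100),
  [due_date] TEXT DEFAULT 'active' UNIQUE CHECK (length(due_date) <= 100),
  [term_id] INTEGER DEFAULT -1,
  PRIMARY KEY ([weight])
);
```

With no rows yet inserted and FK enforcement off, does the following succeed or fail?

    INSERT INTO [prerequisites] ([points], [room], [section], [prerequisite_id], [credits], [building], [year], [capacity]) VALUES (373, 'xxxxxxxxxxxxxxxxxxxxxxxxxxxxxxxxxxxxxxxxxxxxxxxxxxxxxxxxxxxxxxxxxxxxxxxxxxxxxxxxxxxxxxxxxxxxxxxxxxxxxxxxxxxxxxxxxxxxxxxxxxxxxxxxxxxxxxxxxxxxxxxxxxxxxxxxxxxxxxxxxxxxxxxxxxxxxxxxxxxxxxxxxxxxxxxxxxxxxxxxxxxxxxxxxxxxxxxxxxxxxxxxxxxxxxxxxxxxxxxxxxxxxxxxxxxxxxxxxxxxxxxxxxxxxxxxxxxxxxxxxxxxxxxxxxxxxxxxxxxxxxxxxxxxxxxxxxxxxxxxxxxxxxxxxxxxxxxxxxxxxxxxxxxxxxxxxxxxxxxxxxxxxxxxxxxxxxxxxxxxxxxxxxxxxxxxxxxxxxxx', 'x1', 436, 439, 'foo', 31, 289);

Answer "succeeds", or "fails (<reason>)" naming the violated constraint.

fails (CHECK on room)

The value 'xxxxxxxxxxxxxxxxxxxxxxxxxxxxxxxxxxxxxxxxxxxxxxxxxxxxxxxxxxxxxxxxxxxxxxxxxxxxxxxxxxxxxxxxxxxxxxxxxxxxxxxxxxxxxxxxxxxxxxxxxxxxxxxxxxxxxxxxxxxxxxxxxxxxxxxxxxxxxxxxxxxxxxxxxxxxxxxxxxxxxxxxxxxxxxxxxxxxxxxxxxxxxxxxxxxxxxxxxxxxxxxxxxxxxxxxxxxxxxxxxxxxxxxxxxxxxxxxxxxxxxxxxxxxxxxxxxxxxxxxxxxxxxxxxxxxxxxxxxxxxxxxxxxxxxxxxxxxxxxxxxxxxxxxxxxxxxxxxxxxxxxxxxxxxxxxxxxxxxxxxxxxxxxxxxxxxxxxxxxxxxxxxxxxxxxxxxxxxxxx' for room violates CHECK (length(room) <= 100).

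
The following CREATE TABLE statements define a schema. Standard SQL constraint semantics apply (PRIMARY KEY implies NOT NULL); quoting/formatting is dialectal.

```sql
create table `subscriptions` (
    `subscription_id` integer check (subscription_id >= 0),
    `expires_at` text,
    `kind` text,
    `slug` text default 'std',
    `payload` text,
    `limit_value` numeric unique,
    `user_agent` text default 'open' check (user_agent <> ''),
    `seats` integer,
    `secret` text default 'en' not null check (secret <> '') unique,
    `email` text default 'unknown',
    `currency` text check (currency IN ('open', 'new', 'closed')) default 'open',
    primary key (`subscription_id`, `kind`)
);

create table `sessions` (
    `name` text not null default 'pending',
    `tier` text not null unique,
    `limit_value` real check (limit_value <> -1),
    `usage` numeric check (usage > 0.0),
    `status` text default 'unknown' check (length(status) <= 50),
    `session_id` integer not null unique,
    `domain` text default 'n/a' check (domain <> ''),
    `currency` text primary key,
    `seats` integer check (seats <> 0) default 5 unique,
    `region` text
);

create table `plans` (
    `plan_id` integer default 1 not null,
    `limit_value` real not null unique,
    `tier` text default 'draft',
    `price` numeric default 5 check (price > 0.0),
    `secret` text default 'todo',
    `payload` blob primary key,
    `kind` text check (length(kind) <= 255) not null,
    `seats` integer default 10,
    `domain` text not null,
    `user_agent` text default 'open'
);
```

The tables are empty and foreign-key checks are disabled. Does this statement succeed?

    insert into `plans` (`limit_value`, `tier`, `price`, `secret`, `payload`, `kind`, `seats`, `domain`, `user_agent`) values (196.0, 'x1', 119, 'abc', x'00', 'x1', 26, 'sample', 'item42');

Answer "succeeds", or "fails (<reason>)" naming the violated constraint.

NOT NULL columns: domain is supplied; kind is supplied; limit_value is supplied; payload is supplied; plan_id defaults to 1.
CHECK constraints: 119 satisfies (price > 0.0); 'x1' satisfies (length(kind) <= 255).
No constraint is violated.

succeeds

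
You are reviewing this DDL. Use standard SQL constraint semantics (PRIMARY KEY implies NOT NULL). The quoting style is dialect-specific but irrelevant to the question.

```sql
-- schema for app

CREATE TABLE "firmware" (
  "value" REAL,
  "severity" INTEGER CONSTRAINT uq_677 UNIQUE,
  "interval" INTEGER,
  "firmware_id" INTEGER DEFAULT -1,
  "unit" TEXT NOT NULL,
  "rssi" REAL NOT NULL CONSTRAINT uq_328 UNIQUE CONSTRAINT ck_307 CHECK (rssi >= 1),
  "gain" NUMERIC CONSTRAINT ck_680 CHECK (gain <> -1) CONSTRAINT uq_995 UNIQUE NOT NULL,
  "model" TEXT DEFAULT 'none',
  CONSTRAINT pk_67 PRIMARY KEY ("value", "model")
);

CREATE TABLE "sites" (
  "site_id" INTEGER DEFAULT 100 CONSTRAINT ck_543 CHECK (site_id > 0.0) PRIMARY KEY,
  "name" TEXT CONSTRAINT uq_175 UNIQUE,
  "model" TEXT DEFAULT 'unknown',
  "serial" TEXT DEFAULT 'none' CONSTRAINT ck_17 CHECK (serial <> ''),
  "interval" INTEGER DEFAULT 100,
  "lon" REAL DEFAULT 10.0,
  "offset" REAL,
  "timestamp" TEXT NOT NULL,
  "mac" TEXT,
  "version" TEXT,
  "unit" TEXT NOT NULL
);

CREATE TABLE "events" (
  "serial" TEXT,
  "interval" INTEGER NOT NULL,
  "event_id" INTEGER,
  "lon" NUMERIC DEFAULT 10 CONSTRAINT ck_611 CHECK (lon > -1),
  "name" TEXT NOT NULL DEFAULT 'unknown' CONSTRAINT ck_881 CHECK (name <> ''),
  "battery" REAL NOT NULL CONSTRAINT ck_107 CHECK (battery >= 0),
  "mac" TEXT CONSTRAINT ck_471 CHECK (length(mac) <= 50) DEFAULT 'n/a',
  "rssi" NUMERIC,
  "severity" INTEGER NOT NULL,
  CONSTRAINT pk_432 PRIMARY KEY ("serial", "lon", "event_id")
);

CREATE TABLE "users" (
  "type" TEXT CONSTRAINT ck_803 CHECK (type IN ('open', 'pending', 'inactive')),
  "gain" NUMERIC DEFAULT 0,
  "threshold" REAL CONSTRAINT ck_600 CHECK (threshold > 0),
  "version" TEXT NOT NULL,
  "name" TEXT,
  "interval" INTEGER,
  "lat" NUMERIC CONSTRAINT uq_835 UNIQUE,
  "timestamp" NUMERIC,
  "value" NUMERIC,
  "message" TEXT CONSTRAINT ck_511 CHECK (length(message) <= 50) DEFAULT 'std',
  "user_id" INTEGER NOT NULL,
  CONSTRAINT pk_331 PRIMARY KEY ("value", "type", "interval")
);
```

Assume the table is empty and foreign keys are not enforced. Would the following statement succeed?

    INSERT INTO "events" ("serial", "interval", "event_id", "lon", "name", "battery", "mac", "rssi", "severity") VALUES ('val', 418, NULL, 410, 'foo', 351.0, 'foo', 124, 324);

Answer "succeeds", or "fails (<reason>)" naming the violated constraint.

fails (NOT NULL on event_id)

event_id is explicitly set to NULL, but event_id is part of the PRIMARY KEY (implied NOT NULL).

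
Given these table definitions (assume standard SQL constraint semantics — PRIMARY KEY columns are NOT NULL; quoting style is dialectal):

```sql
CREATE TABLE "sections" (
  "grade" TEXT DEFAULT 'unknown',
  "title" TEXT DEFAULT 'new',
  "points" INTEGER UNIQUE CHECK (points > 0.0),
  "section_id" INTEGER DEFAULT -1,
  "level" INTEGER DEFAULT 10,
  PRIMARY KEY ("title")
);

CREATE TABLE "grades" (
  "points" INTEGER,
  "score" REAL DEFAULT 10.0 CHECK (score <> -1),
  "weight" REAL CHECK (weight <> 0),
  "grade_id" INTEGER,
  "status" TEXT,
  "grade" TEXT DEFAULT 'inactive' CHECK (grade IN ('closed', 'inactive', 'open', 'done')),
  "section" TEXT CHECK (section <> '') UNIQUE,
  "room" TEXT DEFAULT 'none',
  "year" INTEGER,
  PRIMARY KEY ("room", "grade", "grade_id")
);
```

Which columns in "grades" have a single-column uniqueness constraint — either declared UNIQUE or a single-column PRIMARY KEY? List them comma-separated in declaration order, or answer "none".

- points: no UNIQUE or single-column PK constraint.
- score: no UNIQUE or single-column PK constraint.
- weight: no UNIQUE or single-column PK constraint.
- grade_id: part of a composite PRIMARY KEY — only the tuple is unique, not this column on its own.
- status: no UNIQUE or single-column PK constraint.
- grade: part of a composite PRIMARY KEY — only the tuple is unique, not this column on its own.
- section: declared UNIQUE → unique.
- room: part of a composite PRIMARY KEY — only the tuple is unique, not this column on its own.
- year: no UNIQUE or single-column PK constraint.

section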